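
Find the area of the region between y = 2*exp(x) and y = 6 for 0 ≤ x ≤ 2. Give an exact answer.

-22 + 12*log(3) + 2*exp(2)

The difference (2*exp(x)) - (6) = 2*exp(x) - 6 changes sign at x = log(3) inside [0, 2], so split the integral there.
∫[0,log(3)] (2*exp(x) - 6) dx = 4 - log(729); the area of that piece is -4 + log(729).
∫[log(3),2] (2*exp(x) - 6) dx = -18 + 6*log(3) + 2*exp(2).
Total area = (-4 + log(729)) + (-18 + 6*log(3) + 2*exp(2)) = -22 + 12*log(3) + 2*exp(2).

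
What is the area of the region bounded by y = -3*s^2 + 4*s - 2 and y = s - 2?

1/2

Set the curves equal: -3*s^2 + 4*s - 2 = s - 2, so -3*s^2 + 3*s = 0, which factors as -3*s*(s - 1) = 0. The curves meet at s = 0, 1.
On [0, 1], y = -3*s^2 + 4*s - 2 is on top; that piece has area ∫[0,1] (-3*s^2 + 3*s) ds = 1/2.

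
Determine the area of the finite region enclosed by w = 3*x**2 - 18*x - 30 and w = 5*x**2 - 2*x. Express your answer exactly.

8/3

Set the curves equal: 3*x**2 - 18*x - 30 = 5*x**2 - 2*x, so -2*x**2 - 16*x - 30 = 0, which factors as -2*(x + 3)*(x + 5) = 0. The curves meet at x = -5, -3.
On [-5, -3], w = 3*x**2 - 18*x - 30 is on top; that piece has area ∫[-5,-3] (-2*x**2 - 16*x - 30) dx = 8/3.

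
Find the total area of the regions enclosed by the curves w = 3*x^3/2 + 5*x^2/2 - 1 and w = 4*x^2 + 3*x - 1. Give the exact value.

37/8

Set the curves equal: 3*x^3/2 + 5*x^2/2 - 1 = 4*x^2 + 3*x - 1, so 3*x^3/2 - 3*x^2/2 - 3*x = 0, which factors as 3*x*(x - 2)*(x + 1)/2 = 0. The curves meet at x = -1, 0, 2.
On [-1, 0], w = 3*x^3/2 + 5*x^2/2 - 1 is on top; that piece has area ∫[-1,0] (3*x^3/2 - 3*x^2/2 - 3*x) dx = 5/8.
On [0, 2], w = 4*x^2 + 3*x - 1 is on top; that piece has area ∫[0,2] (-(3*x^3/2 - 3*x^2/2 - 3*x)) dx = 4.
Total enclosed area = 5/8 + 4 = 37/8.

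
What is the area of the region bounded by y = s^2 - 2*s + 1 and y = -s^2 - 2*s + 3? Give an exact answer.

Set the curves equal: s^2 - 2*s + 1 = -s^2 - 2*s + 3, so 2*s^2 - 2 = 0, which factors as 2*(s - 1)*(s + 1) = 0. The curves meet at s = -1, 1.
On [-1, 1], y = -s^2 - 2*s + 3 is on top; that piece has area ∫[-1,1] (-(2*s^2 - 2)) ds = 8/3.

8/3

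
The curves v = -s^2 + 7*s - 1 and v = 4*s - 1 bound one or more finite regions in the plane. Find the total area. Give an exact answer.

9/2

Set the curves equal: -s^2 + 7*s - 1 = 4*s - 1, so -s^2 + 3*s = 0, which factors as -s*(s - 3) = 0. The curves meet at s = 0, 3.
On [0, 3], v = -s^2 + 7*s - 1 is on top; that piece has area ∫[0,3] (-s^2 + 3*s) ds = 9/2.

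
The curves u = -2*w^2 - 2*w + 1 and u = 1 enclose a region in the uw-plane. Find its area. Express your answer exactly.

Both boundary curves give u as a function of w, so integrate with respect to w. Setting them equal: -2*w^2 - 2*w = 0, i.e. -2*w*(w + 1) = 0, so they meet at w = -1, 0.
For w in [-1, 0], u = -2*w^2 - 2*w + 1 is on the right; area = ∫[-1,0] (-2*w^2 - 2*w) dw = 1/3.

1/3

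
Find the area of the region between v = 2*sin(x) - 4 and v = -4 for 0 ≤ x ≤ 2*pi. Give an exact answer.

8

The difference (2*sin(x) - 4) - (-4) = 2*sin(x) changes sign at x = pi inside [0, 2*pi], so split the integral there.
∫[0,pi] (2*sin(x)) dx = 4.
∫[pi,2*pi] (2*sin(x)) dx = -4; the area of that piece is 4.
Total area = 4 + 4 = 8.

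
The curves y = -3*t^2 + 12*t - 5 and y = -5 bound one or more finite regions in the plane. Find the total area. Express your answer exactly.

Set the curves equal: -3*t^2 + 12*t - 5 = -5, so -3*t^2 + 12*t = 0, which factors as -3*t*(t - 4) = 0. The curves meet at t = 0, 4.
On [0, 4], y = -3*t^2 + 12*t - 5 is on top; that piece has area ∫[0,4] (-3*t^2 + 12*t) dt = 32.

32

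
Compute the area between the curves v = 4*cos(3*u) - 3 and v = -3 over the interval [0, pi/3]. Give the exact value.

The difference (4*cos(3*u) - 3) - (-3) = 4*cos(3*u) changes sign at u = pi/6 inside [0, pi/3], so split the integral there.
∫[0,pi/6] (4*cos(3*u)) du = 4/3.
∫[pi/6,pi/3] (4*cos(3*u)) du = -4/3; the area of that piece is 4/3.
Total area = 4/3 + 4/3 = 8/3.

8/3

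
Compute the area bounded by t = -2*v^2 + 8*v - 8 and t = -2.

8/3

Both boundary curves give t as a function of v, so integrate with respect to v. Setting them equal: -2*v^2 + 8*v - 6 = 0, i.e. -2*(v - 3)*(v - 1) = 0, so they meet at v = 1, 3.
For v in [1, 3], t = -2*v^2 + 8*v - 8 is on the right; area = ∫[1,3] (-2*v^2 + 8*v - 6) dv = 8/3.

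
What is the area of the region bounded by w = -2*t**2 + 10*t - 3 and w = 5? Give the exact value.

9

Set the curves equal: -2*t**2 + 10*t - 3 = 5, so -2*t**2 + 10*t - 8 = 0, which factors as -2*(t - 4)*(t - 1) = 0. The curves meet at t = 1, 4.
On [1, 4], w = -2*t**2 + 10*t - 3 is on top; that piece has area ∫[1,4] (-2*t**2 + 10*t - 8) dt = 9.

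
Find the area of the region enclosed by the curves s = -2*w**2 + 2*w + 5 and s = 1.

9

Both boundary curves give s as a function of w, so integrate with respect to w. Setting them equal: -2*w**2 + 2*w + 4 = 0, i.e. -2*(w - 2)*(w + 1) = 0, so they meet at w = -1, 2.
For w in [-1, 2], s = -2*w**2 + 2*w + 5 is on the right; area = ∫[-1,2] (-2*w**2 + 2*w + 4) dw = 9.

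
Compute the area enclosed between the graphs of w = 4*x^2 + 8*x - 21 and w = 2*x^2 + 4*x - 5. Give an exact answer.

Set the curves equal: 4*x^2 + 8*x - 21 = 2*x^2 + 4*x - 5, so 2*x^2 + 4*x - 16 = 0, which factors as 2*(x - 2)*(x + 4) = 0. The curves meet at x = -4, 2.
On [-4, 2], w = 2*x^2 + 4*x - 5 is on top; that piece has area ∫[-4,2] (-(2*x^2 + 4*x - 16)) dx = 72.

72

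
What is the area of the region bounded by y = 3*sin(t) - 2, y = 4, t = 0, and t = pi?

-6 + 6*pi

On [0, pi], (3*sin(t) - 2) - (4) = 3*sin(t) - 6 is ≤ 0 throughout, so the area is a single integral of |3*sin(t) - 6|.
∫[0,pi] (3*sin(t) - 6) dt = 6 - 6*pi; the area of that piece is -6 + 6*pi.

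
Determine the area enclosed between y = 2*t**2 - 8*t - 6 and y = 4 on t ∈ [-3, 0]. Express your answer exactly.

The difference (2*t**2 - 8*t - 6) - (4) = 2*t**2 - 8*t - 10 changes sign at t = -1 inside [-3, 0], so split the integral there.
∫[-3,-1] (2*t**2 - 8*t - 10) dt = 88/3.
∫[-1,0] (2*t**2 - 8*t - 10) dt = -16/3; the area of that piece is 16/3.
Total area = 88/3 + 16/3 = 104/3.

104/3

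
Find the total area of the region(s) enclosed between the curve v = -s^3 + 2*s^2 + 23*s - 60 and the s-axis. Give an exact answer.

5137/12

The curve meets the s-axis where -s^3 + 2*s^2 + 23*s - 60 = 0, i.e. -(s - 4)*(s - 3)*(s + 5) = 0, at s = -5, 3, 4.
On [-5, 3] the curve lies below the axis; ∫[-5,3] (-s^3 + 2*s^2 + 23*s - 60) ds = -1280/3, giving area 1280/3.
On [3, 4] the curve lies above the axis; ∫[3,4] (-s^3 + 2*s^2 + 23*s - 60) ds = 17/12, giving area 17/12.
Total area = 1280/3 + 17/12 = 5137/12.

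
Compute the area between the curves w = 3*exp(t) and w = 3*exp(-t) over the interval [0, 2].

-6 + 3*exp(-2) + 3*exp(2)

On [0, 2], (3*exp(t)) - (3*exp(-t)) = 3*exp(t) - 3*exp(-t) is ≥ 0 throughout, so the area is a single integral of |3*exp(t) - 3*exp(-t)|.
∫[0,2] (3*exp(t) - 3*exp(-t)) dt = -6 + 3*exp(-2) + 3*exp(2).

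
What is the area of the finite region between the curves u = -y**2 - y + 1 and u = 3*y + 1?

32/3

Both boundary curves give u as a function of y, so integrate with respect to y. Setting them equal: -y**2 - 4*y = 0, i.e. -y*(y + 4) = 0, so they meet at y = -4, 0.
For y in [-4, 0], u = -y**2 - y + 1 is on the right; area = ∫[-4,0] (-y**2 - 4*y) dy = 32/3.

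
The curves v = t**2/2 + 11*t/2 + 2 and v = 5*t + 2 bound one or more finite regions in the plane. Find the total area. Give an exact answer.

1/12

Set the curves equal: t**2/2 + 11*t/2 + 2 = 5*t + 2, so t**2/2 + t/2 = 0, which factors as t*(t + 1)/2 = 0. The curves meet at t = -1, 0.
On [-1, 0], v = 5*t + 2 is on top; that piece has area ∫[-1,0] (-(t**2/2 + t/2)) dt = 1/12.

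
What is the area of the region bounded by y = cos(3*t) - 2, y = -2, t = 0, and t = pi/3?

2/3

The difference (cos(3*t) - 2) - (-2) = cos(3*t) changes sign at t = pi/6 inside [0, pi/3], so split the integral there.
∫[0,pi/6] (cos(3*t)) dt = 1/3.
∫[pi/6,pi/3] (cos(3*t)) dt = -1/3; the area of that piece is 1/3.
Total area = 1/3 + 1/3 = 2/3.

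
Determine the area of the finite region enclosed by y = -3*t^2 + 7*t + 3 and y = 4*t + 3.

1/2

Set the curves equal: -3*t^2 + 7*t + 3 = 4*t + 3, so -3*t^2 + 3*t = 0, which factors as -3*t*(t - 1) = 0. The curves meet at t = 0, 1.
On [0, 1], y = -3*t^2 + 7*t + 3 is on top; that piece has area ∫[0,1] (-3*t^2 + 3*t) dt = 1/2.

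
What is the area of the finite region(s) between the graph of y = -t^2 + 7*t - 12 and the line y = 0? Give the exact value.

1/6

The curve meets the t-axis where -t^2 + 7*t - 12 = 0, i.e. -(t - 4)*(t - 3) = 0, at t = 3, 4.
On [3, 4] the curve lies above the axis; ∫[3,4] (-t^2 + 7*t - 12) dt = 1/6, giving area 1/6.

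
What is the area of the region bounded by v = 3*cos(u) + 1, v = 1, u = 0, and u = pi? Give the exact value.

The difference (3*cos(u) + 1) - (1) = 3*cos(u) changes sign at u = pi/2 inside [0, pi], so split the integral there.
∫[0,pi/2] (3*cos(u)) du = 3.
∫[pi/2,pi] (3*cos(u)) du = -3; the area of that piece is 3.
Total area = 3 + 3 = 6.

6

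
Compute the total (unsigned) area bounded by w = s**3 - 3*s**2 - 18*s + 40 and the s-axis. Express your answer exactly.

The curve meets the s-axis where s**3 - 3*s**2 - 18*s + 40 = 0, i.e. (s - 5)*(s - 2)*(s + 4) = 0, at s = -4, 2, 5.
On [-4, 2] the curve lies above the axis; ∫[-4,2] (s**3 - 3*s**2 - 18*s + 40) ds = 216, giving area 216.
On [2, 5] the curve lies below the axis; ∫[2,5] (s**3 - 3*s**2 - 18*s + 40) ds = -135/4, giving area 135/4.
Total area = 216 + 135/4 = 999/4.

999/4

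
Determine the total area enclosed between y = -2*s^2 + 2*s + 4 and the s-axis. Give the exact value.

9

The curve meets the s-axis where -2*s^2 + 2*s + 4 = 0, i.e. -2*(s - 2)*(s + 1) = 0, at s = -1, 2.
On [-1, 2] the curve lies above the axis; ∫[-1,2] (-2*s^2 + 2*s + 4) ds = 9, giving area 9.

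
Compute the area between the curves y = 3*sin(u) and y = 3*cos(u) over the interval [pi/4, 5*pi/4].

On [pi/4, 5*pi/4], (3*sin(u)) - (3*cos(u)) = 3*sin(u) - 3*cos(u) is ≥ 0 throughout, so the area is a single integral of |3*sin(u) - 3*cos(u)|.
∫[pi/4,5*pi/4] (3*sin(u) - 3*cos(u)) du = 6*sqrt(2).

6*sqrt(2)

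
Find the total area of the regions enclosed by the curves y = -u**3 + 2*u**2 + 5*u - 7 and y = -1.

253/12

Set the curves equal: -u**3 + 2*u**2 + 5*u - 7 = -1, so -u**3 + 2*u**2 + 5*u - 6 = 0, which factors as -(u - 3)*(u - 1)*(u + 2) = 0. The curves meet at u = -2, 1, 3.
On [-2, 1], y = -1 is on top; that piece has area ∫[-2,1] (-(-u**3 + 2*u**2 + 5*u - 6)) du = 63/4.
On [1, 3], y = -u**3 + 2*u**2 + 5*u - 7 is on top; that piece has area ∫[1,3] (-u**3 + 2*u**2 + 5*u - 6) du = 16/3.
Total enclosed area = 63/4 + 16/3 = 253/12.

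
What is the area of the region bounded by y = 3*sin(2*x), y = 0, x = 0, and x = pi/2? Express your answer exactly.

3

On [0, pi/2], (3*sin(2*x)) - (0) = 3*sin(2*x) is ≥ 0 throughout, so the area is a single integral of |3*sin(2*x)|.
∫[0,pi/2] (3*sin(2*x)) dx = 3.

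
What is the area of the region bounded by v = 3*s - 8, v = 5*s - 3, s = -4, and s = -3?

2

On [-4, -3], (3*s - 8) - (5*s - 3) = -2*s - 5 is ≥ 0 throughout, so the area is a single integral of |-2*s - 5|.
∫[-4,-3] (-2*s - 5) ds = 2.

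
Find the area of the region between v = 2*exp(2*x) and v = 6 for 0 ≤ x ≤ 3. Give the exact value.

The difference (2*exp(2*x)) - (6) = 2*exp(2*x) - 6 changes sign at x = log(3)/2 inside [0, 3], so split the integral there.
∫[0,log(3)/2] (2*exp(2*x) - 6) dx = 2 - log(27); the area of that piece is -2 + log(27).
∫[log(3)/2,3] (2*exp(2*x) - 6) dx = -21 + 3*log(3) + exp(6).
Total area = (-2 + log(27)) + (-21 + 3*log(3) + exp(6)) = -23 + 6*log(3) + exp(6).

-23 + 6*log(3) + exp(6)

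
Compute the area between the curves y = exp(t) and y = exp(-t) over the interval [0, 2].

On [0, 2], (exp(t)) - (exp(-t)) = exp(t) - exp(-t) is ≥ 0 throughout, so the area is a single integral of |exp(t) - exp(-t)|.
∫[0,2] (exp(t) - exp(-t)) dt = -2 + exp(-2) + exp(2).

-2 + exp(-2) + exp(2)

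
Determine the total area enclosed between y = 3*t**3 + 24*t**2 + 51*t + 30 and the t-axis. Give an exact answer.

71/2

The curve meets the t-axis where 3*t**3 + 24*t**2 + 51*t + 30 = 0, i.e. 3*(t + 1)*(t + 2)*(t + 5) = 0, at t = -5, -2, -1.
On [-5, -2] the curve lies above the axis; ∫[-5,-2] (3*t**3 + 24*t**2 + 51*t + 30) dt = 135/4, giving area 135/4.
On [-2, -1] the curve lies below the axis; ∫[-2,-1] (3*t**3 + 24*t**2 + 51*t + 30) dt = -7/4, giving area 7/4.
Total area = 135/4 + 7/4 = 71/2.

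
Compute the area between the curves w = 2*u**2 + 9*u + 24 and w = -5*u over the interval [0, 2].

244/3

On [0, 2], (2*u**2 + 9*u + 24) - (-5*u) = 2*u**2 + 14*u + 24 is ≥ 0 throughout, so the area is a single integral of |2*u**2 + 14*u + 24|.
∫[0,2] (2*u**2 + 14*u + 24) du = 244/3.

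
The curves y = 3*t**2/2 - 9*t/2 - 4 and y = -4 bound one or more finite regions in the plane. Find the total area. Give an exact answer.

27/4

Set the curves equal: 3*t**2/2 - 9*t/2 - 4 = -4, so 3*t**2/2 - 9*t/2 = 0, which factors as 3*t*(t - 3)/2 = 0. The curves meet at t = 0, 3.
On [0, 3], y = -4 is on top; that piece has area ∫[0,3] (-(3*t**2/2 - 9*t/2)) dt = 27/4.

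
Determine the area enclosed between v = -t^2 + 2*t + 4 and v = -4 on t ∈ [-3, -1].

6

The difference (-t^2 + 2*t + 4) - (-4) = -t^2 + 2*t + 8 changes sign at t = -2 inside [-3, -1], so split the integral there.
∫[-3,-2] (-t^2 + 2*t + 8) dt = -10/3; the area of that piece is 10/3.
∫[-2,-1] (-t^2 + 2*t + 8) dt = 8/3.
Total area = 10/3 + 8/3 = 6.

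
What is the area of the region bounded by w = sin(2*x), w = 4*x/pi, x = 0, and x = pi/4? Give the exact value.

On [0, pi/4], (sin(2*x)) - (4*x/pi) = -4*x/pi + sin(2*x) is ≥ 0 throughout, so the area is a single integral of |-4*x/pi + sin(2*x)|.
∫[0,pi/4] (-4*x/pi + sin(2*x)) dx = 1/2 - pi/8.

1/2 - pi/8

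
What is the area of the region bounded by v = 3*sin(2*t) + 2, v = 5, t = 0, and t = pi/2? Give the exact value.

-3 + 3*pi/2

On [0, pi/2], (3*sin(2*t) + 2) - (5) = 3*sin(2*t) - 3 is ≤ 0 throughout, so the area is a single integral of |3*sin(2*t) - 3|.
∫[0,pi/2] (3*sin(2*t) - 3) dt = 3 - 3*pi/2; the area of that piece is -3 + 3*pi/2.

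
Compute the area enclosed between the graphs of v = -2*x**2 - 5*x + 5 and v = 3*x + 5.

64/3

Set the curves equal: -2*x**2 - 5*x + 5 = 3*x + 5, so -2*x**2 - 8*x = 0, which factors as -2*x*(x + 4) = 0. The curves meet at x = -4, 0.
On [-4, 0], v = -2*x**2 - 5*x + 5 is on top; that piece has area ∫[-4,0] (-2*x**2 - 8*x) dx = 64/3.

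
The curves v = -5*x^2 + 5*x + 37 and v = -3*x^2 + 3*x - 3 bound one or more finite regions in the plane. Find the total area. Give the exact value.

Set the curves equal: -5*x^2 + 5*x + 37 = -3*x^2 + 3*x - 3, so -2*x^2 + 2*x + 40 = 0, which factors as -2*(x - 5)*(x + 4) = 0. The curves meet at x = -4, 5.
On [-4, 5], v = -5*x^2 + 5*x + 37 is on top; that piece has area ∫[-4,5] (-2*x^2 + 2*x + 40) dx = 243.

243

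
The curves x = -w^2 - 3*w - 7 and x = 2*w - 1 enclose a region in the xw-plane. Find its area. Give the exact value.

Both boundary curves give x as a function of w, so integrate with respect to w. Setting them equal: -w^2 - 5*w - 6 = 0, i.e. -(w + 2)*(w + 3) = 0, so they meet at w = -3, -2.
For w in [-3, -2], x = -w^2 - 3*w - 7 is on the right; area = ∫[-3,-2] (-w^2 - 5*w - 6) dw = 1/6.

1/6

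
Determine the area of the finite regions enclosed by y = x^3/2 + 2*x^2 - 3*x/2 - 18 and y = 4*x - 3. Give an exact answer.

Set the curves equal: x^3/2 + 2*x^2 - 3*x/2 - 18 = 4*x - 3, so x^3/2 + 2*x^2 - 11*x/2 - 15 = 0, which factors as (x - 3)*(x + 2)*(x + 5)/2 = 0. The curves meet at x = -5, -2, 3.
On [-5, -2], y = x^3/2 + 2*x^2 - 3*x/2 - 18 is on top; that piece has area ∫[-5,-2] (x^3/2 + 2*x^2 - 11*x/2 - 15) dx = 117/8.
On [-2, 3], y = 4*x - 3 is on top; that piece has area ∫[-2,3] (-(x^3/2 + 2*x^2 - 11*x/2 - 15)) dx = 1375/24.
Total enclosed area = 117/8 + 1375/24 = 863/12.

863/12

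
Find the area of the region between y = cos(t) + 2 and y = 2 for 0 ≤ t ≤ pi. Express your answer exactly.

The difference (cos(t) + 2) - (2) = cos(t) changes sign at t = pi/2 inside [0, pi], so split the integral there.
∫[0,pi/2] (cos(t)) dt = 1.
∫[pi/2,pi] (cos(t)) dt = -1; the area of that piece is 1.
Total area = 1 + 1 = 2.

2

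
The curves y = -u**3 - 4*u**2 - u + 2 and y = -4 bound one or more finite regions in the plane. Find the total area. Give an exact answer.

Set the curves equal: -u**3 - 4*u**2 - u + 2 = -4, so -u**3 - 4*u**2 - u + 6 = 0, which factors as -(u - 1)*(u + 2)*(u + 3) = 0. The curves meet at u = -3, -2, 1.
On [-3, -2], y = -4 is on top; that piece has area ∫[-3,-2] (-(-u**3 - 4*u**2 - u + 6)) du = 7/12.
On [-2, 1], y = -u**3 - 4*u**2 - u + 2 is on top; that piece has area ∫[-2,1] (-u**3 - 4*u**2 - u + 6) du = 45/4.
Total enclosed area = 7/12 + 45/4 = 71/6.

71/6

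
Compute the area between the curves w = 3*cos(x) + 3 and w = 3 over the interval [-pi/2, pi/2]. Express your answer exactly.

6

On [-pi/2, pi/2], (3*cos(x) + 3) - (3) = 3*cos(x) is ≥ 0 throughout, so the area is a single integral of |3*cos(x)|.
∫[-pi/2,pi/2] (3*cos(x)) dx = 6.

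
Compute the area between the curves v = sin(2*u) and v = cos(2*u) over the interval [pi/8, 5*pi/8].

On [pi/8, 5*pi/8], (sin(2*u)) - (cos(2*u)) = sin(2*u) - cos(2*u) is ≥ 0 throughout, so the area is a single integral of |sin(2*u) - cos(2*u)|.
∫[pi/8,5*pi/8] (sin(2*u) - cos(2*u)) du = sqrt(2).

sqrt(2)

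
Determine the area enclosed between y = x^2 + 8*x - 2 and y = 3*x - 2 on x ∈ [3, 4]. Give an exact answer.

179/6

On [3, 4], (x^2 + 8*x - 2) - (3*x - 2) = x^2 + 5*x is ≥ 0 throughout, so the area is a single integral of |x^2 + 5*x|.
∫[3,4] (x^2 + 5*x) dx = 179/6.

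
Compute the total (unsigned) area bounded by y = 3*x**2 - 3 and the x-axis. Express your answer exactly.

The curve meets the x-axis where 3*x**2 - 3 = 0, i.e. 3*(x - 1)*(x + 1) = 0, at x = -1, 1.
On [-1, 1] the curve lies below the axis; ∫[-1,1] (3*x**2 - 3) dx = -4, giving area 4.

4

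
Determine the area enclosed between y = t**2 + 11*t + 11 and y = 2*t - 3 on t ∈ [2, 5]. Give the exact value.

On [2, 5], (t**2 + 11*t + 11) - (2*t - 3) = t**2 + 9*t + 14 is ≥ 0 throughout, so the area is a single integral of |t**2 + 9*t + 14|.
∫[2,5] (t**2 + 9*t + 14) dt = 351/2.

351/2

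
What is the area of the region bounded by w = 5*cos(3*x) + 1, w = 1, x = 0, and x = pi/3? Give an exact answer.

The difference (5*cos(3*x) + 1) - (1) = 5*cos(3*x) changes sign at x = pi/6 inside [0, pi/3], so split the integral there.
∫[0,pi/6] (5*cos(3*x)) dx = 5/3.
∫[pi/6,pi/3] (5*cos(3*x)) dx = -5/3; the area of that piece is 5/3.
Total area = 5/3 + 5/3 = 10/3.

10/3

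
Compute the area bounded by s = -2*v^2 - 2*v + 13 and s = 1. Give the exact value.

Both boundary curves give s as a function of v, so integrate with respect to v. Setting them equal: -2*v^2 - 2*v + 12 = 0, i.e. -2*(v - 2)*(v + 3) = 0, so they meet at v = -3, 2.
For v in [-3, 2], s = -2*v^2 - 2*v + 13 is on the right; area = ∫[-3,2] (-2*v^2 - 2*v + 12) dv = 125/3.

125/3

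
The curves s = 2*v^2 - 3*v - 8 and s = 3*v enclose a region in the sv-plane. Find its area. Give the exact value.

Both boundary curves give s as a function of v, so integrate with respect to v. Setting them equal: 2*v^2 - 6*v - 8 = 0, i.e. 2*(v - 4)*(v + 1) = 0, so they meet at v = -1, 4.
For v in [-1, 4], s = 2*v^2 - 3*v - 8 is on the left; area = ∫[-1,4] (-(2*v^2 - 6*v - 8)) dv = 125/3.

125/3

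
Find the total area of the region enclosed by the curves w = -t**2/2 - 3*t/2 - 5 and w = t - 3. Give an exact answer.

Set the curves equal: -t**2/2 - 3*t/2 - 5 = t - 3, so -t**2/2 - 5*t/2 - 2 = 0, which factors as -(t + 1)*(t + 4)/2 = 0. The curves meet at t = -4, -1.
On [-4, -1], w = -t**2/2 - 3*t/2 - 5 is on top; that piece has area ∫[-4,-1] (-t**2/2 - 5*t/2 - 2) dt = 9/4.

9/4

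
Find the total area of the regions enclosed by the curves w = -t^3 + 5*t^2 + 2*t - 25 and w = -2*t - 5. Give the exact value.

Set the curves equal: -t^3 + 5*t^2 + 2*t - 25 = -2*t - 5, so -t^3 + 5*t^2 + 4*t - 20 = 0, which factors as -(t - 5)*(t - 2)*(t + 2) = 0. The curves meet at t = -2, 2, 5.
On [-2, 2], w = -2*t - 5 is on top; that piece has area ∫[-2,2] (-(-t^3 + 5*t^2 + 4*t - 20)) dt = 160/3.
On [2, 5], w = -t^3 + 5*t^2 + 2*t - 25 is on top; that piece has area ∫[2,5] (-t^3 + 5*t^2 + 4*t - 20) dt = 99/4.
Total enclosed area = 160/3 + 99/4 = 937/12.

937/12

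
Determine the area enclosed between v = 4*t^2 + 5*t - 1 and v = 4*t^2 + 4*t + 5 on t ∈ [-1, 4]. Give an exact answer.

45/2

On [-1, 4], (4*t^2 + 5*t - 1) - (4*t^2 + 4*t + 5) = t - 6 is ≤ 0 throughout, so the area is a single integral of |t - 6|.
∫[-1,4] (t - 6) dt = -45/2; the area of that piece is 45/2.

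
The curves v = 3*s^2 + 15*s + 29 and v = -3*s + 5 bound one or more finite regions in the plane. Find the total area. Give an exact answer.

Set the curves equal: 3*s^2 + 15*s + 29 = -3*s + 5, so 3*s^2 + 18*s + 24 = 0, which factors as 3*(s + 2)*(s + 4) = 0. The curves meet at s = -4, -2.
On [-4, -2], v = -3*s + 5 is on top; that piece has area ∫[-4,-2] (-(3*s^2 + 18*s + 24)) ds = 4.

4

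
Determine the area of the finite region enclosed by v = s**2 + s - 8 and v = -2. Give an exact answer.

Set the curves equal: s**2 + s - 8 = -2, so s**2 + s - 6 = 0, which factors as (s - 2)*(s + 3) = 0. The curves meet at s = -3, 2.
On [-3, 2], v = -2 is on top; that piece has area ∫[-3,2] (-(s**2 + s - 6)) ds = 125/6.

125/6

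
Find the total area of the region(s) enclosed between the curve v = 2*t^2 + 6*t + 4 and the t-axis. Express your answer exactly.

The curve meets the t-axis where 2*t^2 + 6*t + 4 = 0, i.e. 2*(t + 1)*(t + 2) = 0, at t = -2, -1.
On [-2, -1] the curve lies below the axis; ∫[-2,-1] (2*t^2 + 6*t + 4) dt = -1/3, giving area 1/3.

1/3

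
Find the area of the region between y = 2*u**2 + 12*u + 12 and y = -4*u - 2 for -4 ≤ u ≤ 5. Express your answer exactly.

The difference (2*u**2 + 12*u + 12) - (-4*u - 2) = 2*u**2 + 16*u + 14 changes sign at u = -1 inside [-4, 5], so split the integral there.
∫[-4,-1] (2*u**2 + 16*u + 14) du = -36; the area of that piece is 36.
∫[-1,5] (2*u**2 + 16*u + 14) du = 360.
Total area = 36 + 360 = 396.

396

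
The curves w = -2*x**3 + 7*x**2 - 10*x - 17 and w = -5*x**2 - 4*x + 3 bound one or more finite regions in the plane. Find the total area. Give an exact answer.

Set the curves equal: -2*x**3 + 7*x**2 - 10*x - 17 = -5*x**2 - 4*x + 3, so -2*x**3 + 12*x**2 - 6*x - 20 = 0, which factors as -2*(x - 5)*(x - 2)*(x + 1) = 0. The curves meet at x = -1, 2, 5.
On [-1, 2], w = -5*x**2 - 4*x + 3 is on top; that piece has area ∫[-1,2] (-(-2*x**3 + 12*x**2 - 6*x - 20)) dx = 81/2.
On [2, 5], w = -2*x**3 + 7*x**2 - 10*x - 17 is on top; that piece has area ∫[2,5] (-2*x**3 + 12*x**2 - 6*x - 20) dx = 81/2.
Total enclosed area = 81/2 + 81/2 = 81.

81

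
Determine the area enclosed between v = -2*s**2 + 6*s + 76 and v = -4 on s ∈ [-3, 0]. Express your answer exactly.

On [-3, 0], (-2*s**2 + 6*s + 76) - (-4) = -2*s**2 + 6*s + 80 is ≥ 0 throughout, so the area is a single integral of |-2*s**2 + 6*s + 80|.
∫[-3,0] (-2*s**2 + 6*s + 80) ds = 195.

195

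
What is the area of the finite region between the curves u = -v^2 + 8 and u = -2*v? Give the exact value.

36

Both boundary curves give u as a function of v, so integrate with respect to v. Setting them equal: -v^2 + 2*v + 8 = 0, i.e. -(v - 4)*(v + 2) = 0, so they meet at v = -2, 4.
For v in [-2, 4], u = -v^2 + 8 is on the right; area = ∫[-2,4] (-v^2 + 2*v + 8) dv = 36.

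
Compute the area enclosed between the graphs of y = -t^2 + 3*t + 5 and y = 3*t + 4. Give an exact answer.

4/3

Set the curves equal: -t^2 + 3*t + 5 = 3*t + 4, so -t^2 + 1 = 0, which factors as -(t - 1)*(t + 1) = 0. The curves meet at t = -1, 1.
On [-1, 1], y = -t^2 + 3*t + 5 is on top; that piece has area ∫[-1,1] (-t^2 + 1) dt = 4/3.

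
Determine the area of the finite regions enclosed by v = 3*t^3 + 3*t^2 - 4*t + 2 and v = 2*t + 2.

37/4

Set the curves equal: 3*t^3 + 3*t^2 - 4*t + 2 = 2*t + 2, so 3*t^3 + 3*t^2 - 6*t = 0, which factors as 3*t*(t - 1)*(t + 2) = 0. The curves meet at t = -2, 0, 1.
On [-2, 0], v = 3*t^3 + 3*t^2 - 4*t + 2 is on top; that piece has area ∫[-2,0] (3*t^3 + 3*t^2 - 6*t) dt = 8.
On [0, 1], v = 2*t + 2 is on top; that piece has area ∫[0,1] (-(3*t^3 + 3*t^2 - 6*t)) dt = 5/4.
Total enclosed area = 8 + 5/4 = 37/4.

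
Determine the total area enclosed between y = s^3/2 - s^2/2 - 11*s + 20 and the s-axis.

3901/24

The curve meets the s-axis where s^3/2 - s^2/2 - 11*s + 20 = 0, i.e. (s - 4)*(s - 2)*(s + 5)/2 = 0, at s = -5, 2, 4.
On [-5, 2] the curve lies above the axis; ∫[-5,2] (s^3/2 - s^2/2 - 11*s + 20) ds = 3773/24, giving area 3773/24.
On [2, 4] the curve lies below the axis; ∫[2,4] (s^3/2 - s^2/2 - 11*s + 20) ds = -16/3, giving area 16/3.
Total area = 3773/24 + 16/3 = 3901/24.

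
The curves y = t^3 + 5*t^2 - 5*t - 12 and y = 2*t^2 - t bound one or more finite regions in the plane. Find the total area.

Set the curves equal: t^3 + 5*t^2 - 5*t - 12 = 2*t^2 - t, so t^3 + 3*t^2 - 4*t - 12 = 0, which factors as (t - 2)*(t + 2)*(t + 3) = 0. The curves meet at t = -3, -2, 2.
On [-3, -2], y = t^3 + 5*t^2 - 5*t - 12 is on top; that piece has area ∫[-3,-2] (t^3 + 3*t^2 - 4*t - 12) dt = 3/4.
On [-2, 2], y = 2*t^2 - t is on top; that piece has area ∫[-2,2] (-(t^3 + 3*t^2 - 4*t - 12)) dt = 32.
Total enclosed area = 3/4 + 32 = 131/4.

131/4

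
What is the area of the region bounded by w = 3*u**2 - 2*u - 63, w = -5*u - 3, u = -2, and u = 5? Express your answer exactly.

The difference (3*u**2 - 2*u - 63) - (-5*u - 3) = 3*u**2 + 3*u - 60 changes sign at u = 4 inside [-2, 5], so split the integral there.
∫[-2,4] (3*u**2 + 3*u - 60) du = -270; the area of that piece is 270.
∫[4,5] (3*u**2 + 3*u - 60) du = 29/2.
Total area = 270 + 29/2 = 569/2.

569/2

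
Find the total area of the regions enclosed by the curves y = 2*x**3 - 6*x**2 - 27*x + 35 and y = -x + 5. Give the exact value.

Set the curves equal: 2*x**3 - 6*x**2 - 27*x + 35 = -x + 5, so 2*x**3 - 6*x**2 - 26*x + 30 = 0, which factors as 2*(x - 5)*(x - 1)*(x + 3) = 0. The curves meet at x = -3, 1, 5.
On [-3, 1], y = 2*x**3 - 6*x**2 - 27*x + 35 is on top; that piece has area ∫[-3,1] (2*x**3 - 6*x**2 - 26*x + 30) dx = 128.
On [1, 5], y = -x + 5 is on top; that piece has area ∫[1,5] (-(2*x**3 - 6*x**2 - 26*x + 30)) dx = 128.
Total enclosed area = 128 + 128 = 256.

256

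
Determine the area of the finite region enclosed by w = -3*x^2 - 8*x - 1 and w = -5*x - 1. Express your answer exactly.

Set the curves equal: -3*x^2 - 8*x - 1 = -5*x - 1, so -3*x^2 - 3*x = 0, which factors as -3*x*(x + 1) = 0. The curves meet at x = -1, 0.
On [-1, 0], w = -3*x^2 - 8*x - 1 is on top; that piece has area ∫[-1,0] (-3*x^2 - 3*x) dx = 1/2.

1/2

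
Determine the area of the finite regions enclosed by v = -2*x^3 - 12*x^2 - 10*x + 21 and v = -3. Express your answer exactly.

Set the curves equal: -2*x^3 - 12*x^2 - 10*x + 21 = -3, so -2*x^3 - 12*x^2 - 10*x + 24 = 0, which factors as -2*(x - 1)*(x + 3)*(x + 4) = 0. The curves meet at x = -4, -3, 1.
On [-4, -3], v = -3 is on top; that piece has area ∫[-4,-3] (-(-2*x^3 - 12*x^2 - 10*x + 24)) dx = 3/2.
On [-3, 1], v = -2*x^3 - 12*x^2 - 10*x + 21 is on top; that piece has area ∫[-3,1] (-2*x^3 - 12*x^2 - 10*x + 24) dx = 64.
Total enclosed area = 3/2 + 64 = 131/2.

131/2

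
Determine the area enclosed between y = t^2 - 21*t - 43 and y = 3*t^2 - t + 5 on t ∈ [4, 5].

536/3

On [4, 5], (t^2 - 21*t - 43) - (3*t^2 - t + 5) = -2*t^2 - 20*t - 48 is ≤ 0 throughout, so the area is a single integral of |-2*t^2 - 20*t - 48|.
∫[4,5] (-2*t^2 - 20*t - 48) dt = -536/3; the area of that piece is 536/3.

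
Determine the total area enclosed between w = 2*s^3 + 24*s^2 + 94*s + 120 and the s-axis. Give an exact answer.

The curve meets the s-axis where 2*s^3 + 24*s^2 + 94*s + 120 = 0, i.e. 2*(s + 3)*(s + 4)*(s + 5) = 0, at s = -5, -4, -3.
On [-5, -4] the curve lies above the axis; ∫[-5,-4] (2*s^3 + 24*s^2 + 94*s + 120) ds = 1/2, giving area 1/2.
On [-4, -3] the curve lies below the axis; ∫[-4,-3] (2*s^3 + 24*s^2 + 94*s + 120) ds = -1/2, giving area 1/2.
Total area = 1/2 + 1/2 = 1.

1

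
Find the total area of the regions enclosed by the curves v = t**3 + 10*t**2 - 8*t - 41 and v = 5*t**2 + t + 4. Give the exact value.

568/3

Set the curves equal: t**3 + 10*t**2 - 8*t - 41 = 5*t**2 + t + 4, so t**3 + 5*t**2 - 9*t - 45 = 0, which factors as (t - 3)*(t + 3)*(t + 5) = 0. The curves meet at t = -5, -3, 3.
On [-5, -3], v = t**3 + 10*t**2 - 8*t - 41 is on top; that piece has area ∫[-5,-3] (t**3 + 5*t**2 - 9*t - 45) dt = 28/3.
On [-3, 3], v = 5*t**2 + t + 4 is on top; that piece has area ∫[-3,3] (-(t**3 + 5*t**2 - 9*t - 45)) dt = 180.
Total enclosed area = 28/3 + 180 = 568/3.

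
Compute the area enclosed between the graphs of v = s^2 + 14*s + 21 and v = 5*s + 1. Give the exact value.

Set the curves equal: s^2 + 14*s + 21 = 5*s + 1, so s^2 + 9*s + 20 = 0, which factors as (s + 4)*(s + 5) = 0. The curves meet at s = -5, -4.
On [-5, -4], v = 5*s + 1 is on top; that piece has area ∫[-5,-4] (-(s^2 + 9*s + 20)) ds = 1/6.

1/6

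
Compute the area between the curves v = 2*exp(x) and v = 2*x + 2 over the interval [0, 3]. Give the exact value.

-17 + 2*exp(3)

On [0, 3], (2*exp(x)) - (2*x + 2) = -2*x + 2*exp(x) - 2 is ≥ 0 throughout, so the area is a single integral of |-2*x + 2*exp(x) - 2|.
∫[0,3] (-2*x + 2*exp(x) - 2) dx = -17 + 2*exp(3).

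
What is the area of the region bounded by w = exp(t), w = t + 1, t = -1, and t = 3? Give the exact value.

On [-1, 3], (exp(t)) - (t + 1) = -t + exp(t) - 1 is ≥ 0 throughout, so the area is a single integral of |-t + exp(t) - 1|.
∫[-1,3] (-t + exp(t) - 1) dt = -8 - exp(-1) + exp(3).

-8 - exp(-1) + exp(3)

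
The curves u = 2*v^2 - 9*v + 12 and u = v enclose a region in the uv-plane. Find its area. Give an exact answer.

1/3

Both boundary curves give u as a function of v, so integrate with respect to v. Setting them equal: 2*v^2 - 10*v + 12 = 0, i.e. 2*(v - 3)*(v - 2) = 0, so they meet at v = 2, 3.
For v in [2, 3], u = 2*v^2 - 9*v + 12 is on the left; area = ∫[2,3] (-(2*v^2 - 10*v + 12)) dv = 1/3.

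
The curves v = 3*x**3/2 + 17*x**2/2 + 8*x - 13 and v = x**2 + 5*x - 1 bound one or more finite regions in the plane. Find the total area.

253/8

Set the curves equal: 3*x**3/2 + 17*x**2/2 + 8*x - 13 = x**2 + 5*x - 1, so 3*x**3/2 + 15*x**2/2 + 3*x - 12 = 0, which factors as 3*(x - 1)*(x + 2)*(x + 4)/2 = 0. The curves meet at x = -4, -2, 1.
On [-4, -2], v = 3*x**3/2 + 17*x**2/2 + 8*x - 13 is on top; that piece has area ∫[-4,-2] (3*x**3/2 + 15*x**2/2 + 3*x - 12) dx = 8.
On [-2, 1], v = x**2 + 5*x - 1 is on top; that piece has area ∫[-2,1] (-(3*x**3/2 + 15*x**2/2 + 3*x - 12)) dx = 189/8.
Total enclosed area = 8 + 189/8 = 253/8.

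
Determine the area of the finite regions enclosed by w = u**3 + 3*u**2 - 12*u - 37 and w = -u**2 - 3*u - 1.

1741/12

Set the curves equal: u**3 + 3*u**2 - 12*u - 37 = -u**2 - 3*u - 1, so u**3 + 4*u**2 - 9*u - 36 = 0, which factors as (u - 3)*(u + 3)*(u + 4) = 0. The curves meet at u = -4, -3, 3.
On [-4, -3], w = u**3 + 3*u**2 - 12*u - 37 is on top; that piece has area ∫[-4,-3] (u**3 + 4*u**2 - 9*u - 36) du = 13/12.
On [-3, 3], w = -u**2 - 3*u - 1 is on top; that piece has area ∫[-3,3] (-(u**3 + 4*u**2 - 9*u - 36)) du = 144.
Total enclosed area = 13/12 + 144 = 1741/12.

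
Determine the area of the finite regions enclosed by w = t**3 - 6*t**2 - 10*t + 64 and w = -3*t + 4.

517/2

Set the curves equal: t**3 - 6*t**2 - 10*t + 64 = -3*t + 4, so t**3 - 6*t**2 - 7*t + 60 = 0, which factors as (t - 5)*(t - 4)*(t + 3) = 0. The curves meet at t = -3, 4, 5.
On [-3, 4], w = t**3 - 6*t**2 - 10*t + 64 is on top; that piece has area ∫[-3,4] (t**3 - 6*t**2 - 7*t + 60) dt = 1029/4.
On [4, 5], w = -3*t + 4 is on top; that piece has area ∫[4,5] (-(t**3 - 6*t**2 - 7*t + 60)) dt = 5/4.
Total enclosed area = 1029/4 + 5/4 = 517/2.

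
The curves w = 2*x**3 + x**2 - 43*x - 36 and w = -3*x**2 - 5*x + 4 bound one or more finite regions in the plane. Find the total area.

2521/6

Set the curves equal: 2*x**3 + x**2 - 43*x - 36 = -3*x**2 - 5*x + 4, so 2*x**3 + 4*x**2 - 38*x - 40 = 0, which factors as 2*(x - 4)*(x + 1)*(x + 5) = 0. The curves meet at x = -5, -1, 4.
On [-5, -1], w = 2*x**3 + x**2 - 43*x - 36 is on top; that piece has area ∫[-5,-1] (2*x**3 + 4*x**2 - 38*x - 40) dx = 448/3.
On [-1, 4], w = -3*x**2 - 5*x + 4 is on top; that piece has area ∫[-1,4] (-(2*x**3 + 4*x**2 - 38*x - 40)) dx = 1625/6.
Total enclosed area = 448/3 + 1625/6 = 2521/6.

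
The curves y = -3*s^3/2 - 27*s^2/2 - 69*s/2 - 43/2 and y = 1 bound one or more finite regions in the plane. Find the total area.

Set the curves equal: -3*s^3/2 - 27*s^2/2 - 69*s/2 - 43/2 = 1, so -3*s^3/2 - 27*s^2/2 - 69*s/2 - 45/2 = 0, which factors as -3*(s + 1)*(s + 3)*(s + 5)/2 = 0. The curves meet at s = -5, -3, -1.
On [-5, -3], y = 1 is on top; that piece has area ∫[-5,-3] (-(-3*s^3/2 - 27*s^2/2 - 69*s/2 - 45/2)) ds = 6.
On [-3, -1], y = -3*s^3/2 - 27*s^2/2 - 69*s/2 - 43/2 is on top; that piece has area ∫[-3,-1] (-3*s^3/2 - 27*s^2/2 - 69*s/2 - 45/2) ds = 6.
Total enclosed area = 6 + 6 = 12.

12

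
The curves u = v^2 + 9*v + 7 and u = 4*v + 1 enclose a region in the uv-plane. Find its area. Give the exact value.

Both boundary curves give u as a function of v, so integrate with respect to v. Setting them equal: v^2 + 5*v + 6 = 0, i.e. (v + 2)*(v + 3) = 0, so they meet at v = -3, -2.
For v in [-3, -2], u = v^2 + 9*v + 7 is on the left; area = ∫[-3,-2] (-(v^2 + 5*v + 6)) dv = 1/6.

1/6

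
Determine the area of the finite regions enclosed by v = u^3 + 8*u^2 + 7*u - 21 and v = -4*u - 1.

443/6

Set the curves equal: u^3 + 8*u^2 + 7*u - 21 = -4*u - 1, so u^3 + 8*u^2 + 11*u - 20 = 0, which factors as (u - 1)*(u + 4)*(u + 5) = 0. The curves meet at u = -5, -4, 1.
On [-5, -4], v = u^3 + 8*u^2 + 7*u - 21 is on top; that piece has area ∫[-5,-4] (u^3 + 8*u^2 + 11*u - 20) du = 11/12.
On [-4, 1], v = -4*u - 1 is on top; that piece has area ∫[-4,1] (-(u^3 + 8*u^2 + 11*u - 20)) du = 875/12.
Total enclosed area = 11/12 + 875/12 = 443/6.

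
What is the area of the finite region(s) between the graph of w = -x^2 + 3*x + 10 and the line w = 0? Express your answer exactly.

The curve meets the x-axis where -x^2 + 3*x + 10 = 0, i.e. -(x - 5)*(x + 2) = 0, at x = -2, 5.
On [-2, 5] the curve lies above the axis; ∫[-2,5] (-x^2 + 3*x + 10) dx = 343/6, giving area 343/6.

343/6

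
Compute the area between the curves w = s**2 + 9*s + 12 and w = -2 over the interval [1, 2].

On [1, 2], (s**2 + 9*s + 12) - (-2) = s**2 + 9*s + 14 is ≥ 0 throughout, so the area is a single integral of |s**2 + 9*s + 14|.
∫[1,2] (s**2 + 9*s + 14) ds = 179/6.

179/6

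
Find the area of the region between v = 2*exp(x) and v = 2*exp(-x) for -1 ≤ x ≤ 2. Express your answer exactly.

The difference (2*exp(x)) - (2*exp(-x)) = 2*exp(x) - 2*exp(-x) changes sign at x = 0 inside [-1, 2], so split the integral there.
∫[-1,0] (2*exp(x) - 2*exp(-x)) dx = -2*exp(1) - 2*exp(-1) + 4; the area of that piece is -4 + 2*exp(-1) + 2*exp(1).
∫[0,2] (2*exp(x) - 2*exp(-x)) dx = -4 + 2*exp(-2) + 2*exp(2).
Total area = (-4 + 2*exp(-1) + 2*exp(1)) + (-4 + 2*exp(-2) + 2*exp(2)) = -8 + 2*exp(-2) + 2*exp(-1) + 2*exp(1) + 2*exp(2).

-8 + 2*exp(-2) + 2*exp(-1) + 2*exp(1) + 2*exp(2)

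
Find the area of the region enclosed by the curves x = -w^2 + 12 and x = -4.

Both boundary curves give x as a function of w, so integrate with respect to w. Setting them equal: -w^2 + 16 = 0, i.e. -(w - 4)*(w + 4) = 0, so they meet at w = -4, 4.
For w in [-4, 4], x = -w^2 + 12 is on the right; area = ∫[-4,4] (-w^2 + 16) dw = 256/3.

256/3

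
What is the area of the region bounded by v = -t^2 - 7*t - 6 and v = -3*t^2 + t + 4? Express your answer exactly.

72

Set the curves equal: -t^2 - 7*t - 6 = -3*t^2 + t + 4, so 2*t^2 - 8*t - 10 = 0, which factors as 2*(t - 5)*(t + 1) = 0. The curves meet at t = -1, 5.
On [-1, 5], v = -3*t^2 + t + 4 is on top; that piece has area ∫[-1,5] (-(2*t^2 - 8*t - 10)) dt = 72.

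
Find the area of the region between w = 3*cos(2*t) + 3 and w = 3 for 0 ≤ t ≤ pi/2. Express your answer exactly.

3

The difference (3*cos(2*t) + 3) - (3) = 3*cos(2*t) changes sign at t = pi/4 inside [0, pi/2], so split the integral there.
∫[0,pi/4] (3*cos(2*t)) dt = 3/2.
∫[pi/4,pi/2] (3*cos(2*t)) dt = -3/2; the area of that piece is 3/2.
Total area = 3/2 + 3/2 = 3.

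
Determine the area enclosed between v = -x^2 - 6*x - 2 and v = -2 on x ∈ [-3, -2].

On [-3, -2], (-x^2 - 6*x - 2) - (-2) = -x^2 - 6*x is ≥ 0 throughout, so the area is a single integral of |-x^2 - 6*x|.
∫[-3,-2] (-x^2 - 6*x) dx = 26/3.

26/3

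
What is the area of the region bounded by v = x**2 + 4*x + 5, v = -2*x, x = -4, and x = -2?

22/3

On [-4, -2], (x**2 + 4*x + 5) - (-2*x) = x**2 + 6*x + 5 is ≤ 0 throughout, so the area is a single integral of |x**2 + 6*x + 5|.
∫[-4,-2] (x**2 + 6*x + 5) dx = -22/3; the area of that piece is 22/3.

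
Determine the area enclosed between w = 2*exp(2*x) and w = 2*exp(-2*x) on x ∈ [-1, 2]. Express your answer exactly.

The difference (2*exp(2*x)) - (2*exp(-2*x)) = 2*exp(2*x) - 2*exp(-2*x) changes sign at x = 0 inside [-1, 2], so split the integral there.
∫[-1,0] (2*exp(2*x) - 2*exp(-2*x)) dx = -exp(2) - exp(-2) + 2; the area of that piece is -2 + exp(-2) + exp(2).
∫[0,2] (2*exp(2*x) - 2*exp(-2*x)) dx = -2 + exp(-4) + exp(4).
Total area = (-2 + exp(-2) + exp(2)) + (-2 + exp(-4) + exp(4)) = -4 + exp(-4) + exp(-2) + exp(2) + exp(4).

-4 + exp(-4) + exp(-2) + exp(2) + exp(4)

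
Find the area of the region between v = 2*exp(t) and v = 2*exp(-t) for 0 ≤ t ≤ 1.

-4 + 2*exp(-1) + 2*exp(1)

On [0, 1], (2*exp(t)) - (2*exp(-t)) = 2*exp(t) - 2*exp(-t) is ≥ 0 throughout, so the area is a single integral of |2*exp(t) - 2*exp(-t)|.
∫[0,1] (2*exp(t) - 2*exp(-t)) dt = -4 + 2*exp(-1) + 2*exp(1).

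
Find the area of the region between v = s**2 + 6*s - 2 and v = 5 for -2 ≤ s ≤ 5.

337/3

The difference (s**2 + 6*s - 2) - (5) = s**2 + 6*s - 7 changes sign at s = 1 inside [-2, 5], so split the integral there.
∫[-2,1] (s**2 + 6*s - 7) ds = -27; the area of that piece is 27.
∫[1,5] (s**2 + 6*s - 7) ds = 256/3.
Total area = 27 + 256/3 = 337/3.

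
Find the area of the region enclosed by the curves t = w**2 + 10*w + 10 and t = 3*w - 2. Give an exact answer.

1/6

Both boundary curves give t as a function of w, so integrate with respect to w. Setting them equal: w**2 + 7*w + 12 = 0, i.e. (w + 3)*(w + 4) = 0, so they meet at w = -4, -3.
For w in [-4, -3], t = w**2 + 10*w + 10 is on the left; area = ∫[-4,-3] (-(w**2 + 7*w + 12)) dw = 1/6.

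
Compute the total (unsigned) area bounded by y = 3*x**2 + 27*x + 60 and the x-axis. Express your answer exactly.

The curve meets the x-axis where 3*x**2 + 27*x + 60 = 0, i.e. 3*(x + 4)*(x + 5) = 0, at x = -5, -4.
On [-5, -4] the curve lies below the axis; ∫[-5,-4] (3*x**2 + 27*x + 60) dx = -1/2, giving area 1/2.

1/2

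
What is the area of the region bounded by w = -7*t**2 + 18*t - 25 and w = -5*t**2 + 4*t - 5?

9

Set the curves equal: -7*t**2 + 18*t - 25 = -5*t**2 + 4*t - 5, so -2*t**2 + 14*t - 20 = 0, which factors as -2*(t - 5)*(t - 2) = 0. The curves meet at t = 2, 5.
On [2, 5], w = -7*t**2 + 18*t - 25 is on top; that piece has area ∫[2,5] (-2*t**2 + 14*t - 20) dt = 9.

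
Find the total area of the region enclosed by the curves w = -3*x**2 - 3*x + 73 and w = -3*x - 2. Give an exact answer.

500

Set the curves equal: -3*x**2 - 3*x + 73 = -3*x - 2, so -3*x**2 + 75 = 0, which factors as -3*(x - 5)*(x + 5) = 0. The curves meet at x = -5, 5.
On [-5, 5], w = -3*x**2 - 3*x + 73 is on top; that piece has area ∫[-5,5] (-3*x**2 + 75) dx = 500.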